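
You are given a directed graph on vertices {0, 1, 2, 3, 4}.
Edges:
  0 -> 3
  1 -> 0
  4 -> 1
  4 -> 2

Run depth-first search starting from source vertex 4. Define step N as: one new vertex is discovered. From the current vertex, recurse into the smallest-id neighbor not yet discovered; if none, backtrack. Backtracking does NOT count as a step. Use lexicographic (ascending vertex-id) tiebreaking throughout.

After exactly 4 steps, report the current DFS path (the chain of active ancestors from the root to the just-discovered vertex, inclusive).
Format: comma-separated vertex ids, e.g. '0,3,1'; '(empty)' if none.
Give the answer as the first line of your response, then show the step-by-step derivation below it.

4,1,0,3

step 1: discover 4; path=4; order=4
step 2: discover 1; path=4>1; order=4,1
step 3: discover 0; path=4>1>0; order=4,1,0
step 4: discover 3; path=4>1>0>3; order=4,1,0,3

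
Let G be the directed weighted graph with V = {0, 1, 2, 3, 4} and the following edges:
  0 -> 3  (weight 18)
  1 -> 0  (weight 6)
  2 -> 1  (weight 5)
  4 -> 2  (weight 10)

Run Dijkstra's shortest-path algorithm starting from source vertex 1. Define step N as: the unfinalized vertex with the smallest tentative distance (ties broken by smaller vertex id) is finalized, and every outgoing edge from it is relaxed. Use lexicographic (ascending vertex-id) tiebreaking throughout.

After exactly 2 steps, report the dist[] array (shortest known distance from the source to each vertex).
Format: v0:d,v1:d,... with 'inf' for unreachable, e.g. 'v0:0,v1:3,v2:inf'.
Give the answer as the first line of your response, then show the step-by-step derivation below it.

v0:6,v1:0,v2:inf,v3:24,v4:inf

step 1: dist = v0:6,v1:0,v2:inf,v3:inf,v4:inf
step 2: dist = v0:6,v1:0,v2:inf,v3:24,v4:inf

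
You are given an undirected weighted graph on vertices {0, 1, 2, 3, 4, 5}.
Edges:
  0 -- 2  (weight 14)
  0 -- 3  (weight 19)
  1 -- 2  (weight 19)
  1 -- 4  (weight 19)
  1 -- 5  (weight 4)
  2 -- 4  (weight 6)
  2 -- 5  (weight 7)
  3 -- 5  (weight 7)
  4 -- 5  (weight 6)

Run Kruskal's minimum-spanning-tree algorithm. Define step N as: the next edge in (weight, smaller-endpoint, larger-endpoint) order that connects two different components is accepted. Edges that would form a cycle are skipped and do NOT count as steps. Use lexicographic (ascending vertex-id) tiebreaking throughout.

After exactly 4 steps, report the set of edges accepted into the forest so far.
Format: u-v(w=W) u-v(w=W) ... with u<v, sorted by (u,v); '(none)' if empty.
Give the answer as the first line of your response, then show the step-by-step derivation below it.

1-5(w=4) 2-4(w=6) 3-5(w=7) 4-5(w=6)

step 1: add edge 1-5 (w=4); MST = {1-5(w=4)}
step 2: add edge 2-4 (w=6); MST = {1-5(w=4) 2-4(w=6)}
step 3: add edge 4-5 (w=6); MST = {1-5(w=4) 2-4(w=6) 4-5(w=6)}
step 4: add edge 3-5 (w=7); MST = {1-5(w=4) 2-4(w=6) 3-5(w=7) 4-5(w=6)}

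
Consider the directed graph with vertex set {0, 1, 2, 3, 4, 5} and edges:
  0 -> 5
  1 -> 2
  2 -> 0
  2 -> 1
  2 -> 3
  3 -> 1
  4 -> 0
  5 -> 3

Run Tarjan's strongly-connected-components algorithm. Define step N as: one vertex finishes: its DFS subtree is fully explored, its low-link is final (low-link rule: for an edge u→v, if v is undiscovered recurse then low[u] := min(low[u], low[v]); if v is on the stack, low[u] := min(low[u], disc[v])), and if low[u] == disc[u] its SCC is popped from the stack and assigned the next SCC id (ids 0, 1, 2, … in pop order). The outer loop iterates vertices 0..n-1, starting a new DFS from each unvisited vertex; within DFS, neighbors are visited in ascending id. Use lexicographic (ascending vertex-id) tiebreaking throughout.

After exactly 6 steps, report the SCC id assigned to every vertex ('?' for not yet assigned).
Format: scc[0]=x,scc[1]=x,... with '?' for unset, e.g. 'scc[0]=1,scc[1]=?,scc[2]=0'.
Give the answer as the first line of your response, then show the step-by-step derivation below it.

scc[0]=0,scc[1]=0,scc[2]=0,scc[3]=0,scc[4]=1,scc[5]=0

step 1: low=(low[0]=0,low[1]=3,low[2]=0,low[3]=2,low[4]=?,low[5]=1); scc=(scc[0]=?,scc[1]=?,scc[2]=?,scc[3]=?,scc[4]=?,scc[5]=?)
step 2: low=(low[0]=0,low[1]=0,low[2]=0,low[3]=2,low[4]=?,low[5]=1); scc=(scc[0]=?,scc[1]=?,scc[2]=?,scc[3]=?,scc[4]=?,scc[5]=?)
step 3: low=(low[0]=0,low[1]=0,low[2]=0,low[3]=0,low[4]=?,low[5]=1); scc=(scc[0]=?,scc[1]=?,scc[2]=?,scc[3]=?,scc[4]=?,scc[5]=?)
step 4: low=(low[0]=0,low[1]=0,low[2]=0,low[3]=0,low[4]=?,low[5]=0); scc=(scc[0]=?,scc[1]=?,scc[2]=?,scc[3]=?,scc[4]=?,scc[5]=?)
step 5: low=(low[0]=0,low[1]=0,low[2]=0,low[3]=0,low[4]=?,low[5]=0); scc=(scc[0]=0,scc[1]=0,scc[2]=0,scc[3]=0,scc[4]=?,scc[5]=0)
step 6: low=(low[0]=0,low[1]=0,low[2]=0,low[3]=0,low[4]=5,low[5]=0); scc=(scc[0]=0,scc[1]=0,scc[2]=0,scc[3]=0,scc[4]=1,scc[5]=0)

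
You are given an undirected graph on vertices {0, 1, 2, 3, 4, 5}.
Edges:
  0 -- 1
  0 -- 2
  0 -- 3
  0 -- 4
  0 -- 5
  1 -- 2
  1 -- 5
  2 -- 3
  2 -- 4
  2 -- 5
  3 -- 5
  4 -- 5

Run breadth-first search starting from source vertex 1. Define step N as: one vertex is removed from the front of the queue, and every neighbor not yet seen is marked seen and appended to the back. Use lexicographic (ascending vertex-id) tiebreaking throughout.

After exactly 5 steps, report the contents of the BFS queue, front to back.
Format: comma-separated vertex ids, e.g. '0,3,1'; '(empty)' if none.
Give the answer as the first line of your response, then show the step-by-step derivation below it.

4

step 1: dequeue 1; queue=[0,2,5]; order=1
step 2: dequeue 0; queue=[2,5,3,4]; order=1,0
step 3: dequeue 2; queue=[5,3,4]; order=1,0,2
step 4: dequeue 5; queue=[3,4]; order=1,0,2,5
step 5: dequeue 3; queue=[4]; order=1,0,2,5,3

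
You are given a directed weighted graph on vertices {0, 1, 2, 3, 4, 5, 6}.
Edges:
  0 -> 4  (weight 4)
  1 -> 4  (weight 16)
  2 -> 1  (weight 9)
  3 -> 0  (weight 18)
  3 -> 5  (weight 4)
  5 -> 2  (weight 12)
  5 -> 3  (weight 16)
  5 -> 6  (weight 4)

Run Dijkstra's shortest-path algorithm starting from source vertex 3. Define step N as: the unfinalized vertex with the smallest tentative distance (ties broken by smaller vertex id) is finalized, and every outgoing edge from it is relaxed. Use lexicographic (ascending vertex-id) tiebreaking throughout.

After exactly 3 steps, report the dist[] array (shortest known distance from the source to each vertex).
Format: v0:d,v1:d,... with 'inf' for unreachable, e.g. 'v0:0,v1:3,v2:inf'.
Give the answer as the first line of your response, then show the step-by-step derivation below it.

v0:18,v1:inf,v2:16,v3:0,v4:inf,v5:4,v6:8

step 1: dist = v0:18,v1:inf,v2:inf,v3:0,v4:inf,v5:4,v6:inf
step 2: dist = v0:18,v1:inf,v2:16,v3:0,v4:inf,v5:4,v6:8
step 3: dist = v0:18,v1:inf,v2:16,v3:0,v4:inf,v5:4,v6:8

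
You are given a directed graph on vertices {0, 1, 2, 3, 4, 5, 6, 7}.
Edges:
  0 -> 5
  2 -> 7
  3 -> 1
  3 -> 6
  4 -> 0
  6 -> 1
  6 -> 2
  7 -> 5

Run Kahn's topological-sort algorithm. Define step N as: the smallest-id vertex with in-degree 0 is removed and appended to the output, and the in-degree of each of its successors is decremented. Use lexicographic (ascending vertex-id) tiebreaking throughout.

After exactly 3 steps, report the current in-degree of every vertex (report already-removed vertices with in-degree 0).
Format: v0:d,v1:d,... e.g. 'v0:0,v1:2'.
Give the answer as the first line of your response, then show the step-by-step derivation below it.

v0:0,v1:1,v2:1,v3:0,v4:0,v5:1,v6:0,v7:1

step 1: output 3; order=[3]; indeg=(1,1,1,0,0,2,0,1)
step 2: output 4; order=[3,4]; indeg=(0,1,1,0,0,2,0,1)
step 3: output 0; order=[3,4,0]; indeg=(0,1,1,0,0,1,0,1)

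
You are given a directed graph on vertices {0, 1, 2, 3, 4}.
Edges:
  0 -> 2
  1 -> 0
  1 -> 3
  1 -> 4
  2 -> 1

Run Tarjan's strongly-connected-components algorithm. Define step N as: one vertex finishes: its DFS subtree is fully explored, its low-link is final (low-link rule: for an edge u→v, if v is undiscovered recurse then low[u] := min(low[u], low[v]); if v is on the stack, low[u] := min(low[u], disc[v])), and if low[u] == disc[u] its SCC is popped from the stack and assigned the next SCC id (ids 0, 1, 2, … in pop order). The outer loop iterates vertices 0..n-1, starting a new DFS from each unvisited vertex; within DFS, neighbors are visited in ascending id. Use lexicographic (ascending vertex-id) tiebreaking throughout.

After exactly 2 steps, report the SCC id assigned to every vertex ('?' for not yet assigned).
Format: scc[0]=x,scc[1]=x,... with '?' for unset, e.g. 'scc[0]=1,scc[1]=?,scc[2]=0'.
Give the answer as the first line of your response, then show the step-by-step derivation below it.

scc[0]=?,scc[1]=?,scc[2]=?,scc[3]=0,scc[4]=1

step 1: low=(low[0]=0,low[1]=0,low[2]=1,low[3]=3,low[4]=?); scc=(scc[0]=?,scc[1]=?,scc[2]=?,scc[3]=0,scc[4]=?)
step 2: low=(low[0]=0,low[1]=0,low[2]=1,low[3]=3,low[4]=4); scc=(scc[0]=?,scc[1]=?,scc[2]=?,scc[3]=0,scc[4]=1)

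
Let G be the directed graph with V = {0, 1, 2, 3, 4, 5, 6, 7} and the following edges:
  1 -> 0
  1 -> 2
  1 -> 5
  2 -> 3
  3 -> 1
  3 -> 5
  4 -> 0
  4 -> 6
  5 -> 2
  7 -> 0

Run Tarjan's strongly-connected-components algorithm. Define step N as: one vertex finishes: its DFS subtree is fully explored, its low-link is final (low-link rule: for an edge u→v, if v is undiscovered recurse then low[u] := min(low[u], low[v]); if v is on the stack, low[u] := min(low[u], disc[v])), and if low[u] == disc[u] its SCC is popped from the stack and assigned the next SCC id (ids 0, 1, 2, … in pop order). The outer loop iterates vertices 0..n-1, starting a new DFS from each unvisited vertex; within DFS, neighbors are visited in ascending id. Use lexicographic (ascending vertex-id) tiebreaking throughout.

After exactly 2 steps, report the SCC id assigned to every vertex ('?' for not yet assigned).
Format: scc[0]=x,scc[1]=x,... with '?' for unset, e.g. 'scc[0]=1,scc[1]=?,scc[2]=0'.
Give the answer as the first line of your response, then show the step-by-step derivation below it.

scc[0]=0,scc[1]=?,scc[2]=?,scc[3]=?,scc[4]=?,scc[5]=?,scc[6]=?,scc[7]=?

step 1: low=(low[0]=0,low[1]=?,low[2]=?,low[3]=?,low[4]=?,low[5]=?,low[6]=?,low[7]=?); scc=(scc[0]=0,scc[1]=?,scc[2]=?,scc[3]=?,scc[4]=?,scc[5]=?,scc[6]=?,scc[7]=?)
step 2: low=(low[0]=0,low[1]=1,low[2]=2,low[3]=1,low[4]=?,low[5]=2,low[6]=?,low[7]=?); scc=(scc[0]=0,scc[1]=?,scc[2]=?,scc[3]=?,scc[4]=?,scc[5]=?,scc[6]=?,scc[7]=?)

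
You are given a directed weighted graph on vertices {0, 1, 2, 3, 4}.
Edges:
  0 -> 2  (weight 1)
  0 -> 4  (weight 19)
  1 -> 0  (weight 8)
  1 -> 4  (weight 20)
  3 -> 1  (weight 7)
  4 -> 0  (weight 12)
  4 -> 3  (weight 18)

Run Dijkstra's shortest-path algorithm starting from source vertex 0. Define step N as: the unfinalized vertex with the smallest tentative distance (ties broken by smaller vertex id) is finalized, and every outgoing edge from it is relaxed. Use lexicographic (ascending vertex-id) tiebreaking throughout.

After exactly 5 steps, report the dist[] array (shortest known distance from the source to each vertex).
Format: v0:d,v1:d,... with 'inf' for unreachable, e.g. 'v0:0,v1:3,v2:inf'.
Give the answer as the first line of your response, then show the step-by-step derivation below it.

v0:0,v1:44,v2:1,v3:37,v4:19

step 1: dist = v0:0,v1:inf,v2:1,v3:inf,v4:19
step 2: dist = v0:0,v1:inf,v2:1,v3:inf,v4:19
step 3: dist = v0:0,v1:inf,v2:1,v3:37,v4:19
step 4: dist = v0:0,v1:44,v2:1,v3:37,v4:19
step 5: dist = v0:0,v1:44,v2:1,v3:37,v4:19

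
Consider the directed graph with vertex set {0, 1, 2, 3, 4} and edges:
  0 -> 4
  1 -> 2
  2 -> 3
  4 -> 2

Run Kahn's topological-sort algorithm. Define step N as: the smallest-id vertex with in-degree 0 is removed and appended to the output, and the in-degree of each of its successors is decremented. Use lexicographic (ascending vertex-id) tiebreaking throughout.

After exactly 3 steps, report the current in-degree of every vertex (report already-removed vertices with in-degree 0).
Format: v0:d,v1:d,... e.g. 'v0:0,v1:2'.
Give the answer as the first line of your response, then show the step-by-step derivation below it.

v0:0,v1:0,v2:0,v3:1,v4:0

step 1: output 0; order=[0]; indeg=(0,0,2,1,0)
step 2: output 1; order=[0,1]; indeg=(0,0,1,1,0)
step 3: output 4; order=[0,1,4]; indeg=(0,0,0,1,0)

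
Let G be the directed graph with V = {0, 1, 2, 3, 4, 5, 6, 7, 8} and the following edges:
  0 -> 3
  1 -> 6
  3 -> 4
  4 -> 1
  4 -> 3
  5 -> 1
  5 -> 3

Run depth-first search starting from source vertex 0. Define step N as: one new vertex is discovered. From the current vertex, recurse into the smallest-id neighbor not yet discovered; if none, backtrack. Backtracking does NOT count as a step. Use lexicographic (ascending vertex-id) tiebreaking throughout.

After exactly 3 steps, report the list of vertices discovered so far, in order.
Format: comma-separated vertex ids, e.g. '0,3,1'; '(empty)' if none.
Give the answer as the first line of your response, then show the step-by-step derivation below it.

0,3,4

step 1: discover 0; path=0; order=0
step 2: discover 3; path=0>3; order=0,3
step 3: discover 4; path=0>3>4; order=0,3,4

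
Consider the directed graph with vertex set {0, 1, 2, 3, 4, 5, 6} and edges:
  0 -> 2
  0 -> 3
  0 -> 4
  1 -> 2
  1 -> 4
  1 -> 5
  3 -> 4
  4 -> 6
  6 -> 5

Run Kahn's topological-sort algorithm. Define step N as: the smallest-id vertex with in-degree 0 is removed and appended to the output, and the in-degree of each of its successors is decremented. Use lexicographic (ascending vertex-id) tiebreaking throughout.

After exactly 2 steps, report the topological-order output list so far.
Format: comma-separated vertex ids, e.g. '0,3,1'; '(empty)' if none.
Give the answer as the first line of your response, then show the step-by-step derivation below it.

0,1

step 1: output 0; order=[0]; indeg=(0,0,1,0,2,2,1)
step 2: output 1; order=[0,1]; indeg=(0,0,0,0,1,1,1)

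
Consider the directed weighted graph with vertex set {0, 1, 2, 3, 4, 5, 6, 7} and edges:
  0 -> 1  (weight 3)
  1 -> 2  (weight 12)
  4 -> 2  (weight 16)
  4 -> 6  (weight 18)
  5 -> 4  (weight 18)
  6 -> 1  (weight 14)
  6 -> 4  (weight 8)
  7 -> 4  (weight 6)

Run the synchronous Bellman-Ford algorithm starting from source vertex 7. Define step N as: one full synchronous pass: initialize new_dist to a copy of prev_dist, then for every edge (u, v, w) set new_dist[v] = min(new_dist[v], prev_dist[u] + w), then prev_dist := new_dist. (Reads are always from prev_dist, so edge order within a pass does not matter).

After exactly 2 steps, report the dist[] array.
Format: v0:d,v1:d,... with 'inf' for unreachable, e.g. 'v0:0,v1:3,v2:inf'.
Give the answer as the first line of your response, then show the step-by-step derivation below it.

v0:inf,v1:inf,v2:22,v3:inf,v4:6,v5:inf,v6:24,v7:0

step 1: dist = v0:inf,v1:inf,v2:inf,v3:inf,v4:6,v5:inf,v6:inf,v7:0
step 2: dist = v0:inf,v1:inf,v2:22,v3:inf,v4:6,v5:inf,v6:24,v7:0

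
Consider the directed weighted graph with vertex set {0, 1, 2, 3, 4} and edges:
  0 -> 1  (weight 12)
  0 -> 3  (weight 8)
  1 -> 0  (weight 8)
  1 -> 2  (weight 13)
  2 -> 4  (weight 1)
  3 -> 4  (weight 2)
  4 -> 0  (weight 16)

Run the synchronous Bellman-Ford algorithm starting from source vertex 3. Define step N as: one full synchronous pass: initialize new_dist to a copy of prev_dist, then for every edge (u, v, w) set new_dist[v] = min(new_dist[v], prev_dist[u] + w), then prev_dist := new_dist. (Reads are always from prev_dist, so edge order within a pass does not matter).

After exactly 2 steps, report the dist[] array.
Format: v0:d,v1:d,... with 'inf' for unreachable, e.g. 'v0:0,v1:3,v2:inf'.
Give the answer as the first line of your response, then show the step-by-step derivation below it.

v0:18,v1:inf,v2:inf,v3:0,v4:2

step 1: dist = v0:inf,v1:inf,v2:inf,v3:0,v4:2
step 2: dist = v0:18,v1:inf,v2:inf,v3:0,v4:2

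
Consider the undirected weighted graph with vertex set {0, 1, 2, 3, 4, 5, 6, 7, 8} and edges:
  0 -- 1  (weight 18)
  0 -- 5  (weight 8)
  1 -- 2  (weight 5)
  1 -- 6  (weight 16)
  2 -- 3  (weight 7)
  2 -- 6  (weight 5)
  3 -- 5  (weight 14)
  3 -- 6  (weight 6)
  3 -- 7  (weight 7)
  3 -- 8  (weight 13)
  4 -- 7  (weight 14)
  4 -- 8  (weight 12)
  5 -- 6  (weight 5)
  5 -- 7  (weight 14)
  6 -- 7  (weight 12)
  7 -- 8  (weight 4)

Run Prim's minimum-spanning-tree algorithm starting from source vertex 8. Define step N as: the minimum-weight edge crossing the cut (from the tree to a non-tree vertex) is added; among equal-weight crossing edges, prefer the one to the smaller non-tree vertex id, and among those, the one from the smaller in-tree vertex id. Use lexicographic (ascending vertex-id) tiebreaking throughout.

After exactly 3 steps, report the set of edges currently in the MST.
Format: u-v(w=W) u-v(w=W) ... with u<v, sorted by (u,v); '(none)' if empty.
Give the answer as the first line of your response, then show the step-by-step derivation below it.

3-6(w=6) 3-7(w=7) 7-8(w=4)

step 1: add edge 7-8 (w=4); MST = {7-8(w=4)}
step 2: add edge 3-7 (w=7); MST = {3-7(w=7) 7-8(w=4)}
step 3: add edge 3-6 (w=6); MST = {3-6(w=6) 3-7(w=7) 7-8(w=4)}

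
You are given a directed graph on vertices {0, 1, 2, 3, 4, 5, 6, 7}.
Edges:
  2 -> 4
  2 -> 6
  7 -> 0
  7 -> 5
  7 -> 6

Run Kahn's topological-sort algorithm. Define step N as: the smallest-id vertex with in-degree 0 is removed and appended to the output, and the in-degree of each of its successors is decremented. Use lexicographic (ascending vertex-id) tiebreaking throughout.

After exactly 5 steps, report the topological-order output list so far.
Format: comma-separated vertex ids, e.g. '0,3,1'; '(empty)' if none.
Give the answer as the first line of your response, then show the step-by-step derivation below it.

1,2,3,4,7

step 1: output 1; order=[1]; indeg=(1,0,0,0,1,1,2,0)
step 2: output 2; order=[1,2]; indeg=(1,0,0,0,0,1,1,0)
step 3: output 3; order=[1,2,3]; indeg=(1,0,0,0,0,1,1,0)
step 4: output 4; order=[1,2,3,4]; indeg=(1,0,0,0,0,1,1,0)
step 5: output 7; order=[1,2,3,4,7]; indeg=(0,0,0,0,0,0,0,0)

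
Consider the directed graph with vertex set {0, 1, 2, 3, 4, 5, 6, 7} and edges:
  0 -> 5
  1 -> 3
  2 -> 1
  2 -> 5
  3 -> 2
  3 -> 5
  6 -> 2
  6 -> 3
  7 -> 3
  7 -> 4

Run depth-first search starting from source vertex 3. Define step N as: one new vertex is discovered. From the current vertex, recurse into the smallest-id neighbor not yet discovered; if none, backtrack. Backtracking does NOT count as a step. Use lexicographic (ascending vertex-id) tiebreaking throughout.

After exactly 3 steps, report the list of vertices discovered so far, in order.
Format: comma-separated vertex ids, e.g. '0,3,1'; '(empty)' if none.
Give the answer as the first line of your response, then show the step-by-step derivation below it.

3,2,1

step 1: discover 3; path=3; order=3
step 2: discover 2; path=3>2; order=3,2
step 3: discover 1; path=3>2>1; order=3,2,1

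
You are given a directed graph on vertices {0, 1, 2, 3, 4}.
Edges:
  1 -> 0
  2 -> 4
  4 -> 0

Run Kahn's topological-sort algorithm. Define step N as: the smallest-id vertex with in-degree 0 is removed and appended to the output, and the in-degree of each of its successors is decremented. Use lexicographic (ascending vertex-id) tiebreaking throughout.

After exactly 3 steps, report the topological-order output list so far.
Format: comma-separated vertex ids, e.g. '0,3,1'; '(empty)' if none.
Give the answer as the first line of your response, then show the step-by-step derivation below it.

1,2,3

step 1: output 1; order=[1]; indeg=(1,0,0,0,1)
step 2: output 2; order=[1,2]; indeg=(1,0,0,0,0)
step 3: output 3; order=[1,2,3]; indeg=(1,0,0,0,0)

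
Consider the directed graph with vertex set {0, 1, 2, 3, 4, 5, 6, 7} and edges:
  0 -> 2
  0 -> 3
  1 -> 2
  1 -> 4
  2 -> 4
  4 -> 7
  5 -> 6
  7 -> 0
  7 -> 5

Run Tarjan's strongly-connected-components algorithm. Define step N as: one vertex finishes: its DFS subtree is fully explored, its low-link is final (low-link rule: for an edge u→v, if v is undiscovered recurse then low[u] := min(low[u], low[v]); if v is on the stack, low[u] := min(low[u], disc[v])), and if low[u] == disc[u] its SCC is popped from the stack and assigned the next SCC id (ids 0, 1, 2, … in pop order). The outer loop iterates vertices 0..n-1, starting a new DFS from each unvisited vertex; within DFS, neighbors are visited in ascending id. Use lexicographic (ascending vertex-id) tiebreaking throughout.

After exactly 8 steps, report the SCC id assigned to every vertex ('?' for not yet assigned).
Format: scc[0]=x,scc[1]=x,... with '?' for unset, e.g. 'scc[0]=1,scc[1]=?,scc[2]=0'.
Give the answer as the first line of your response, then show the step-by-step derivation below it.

scc[0]=3,scc[1]=4,scc[2]=3,scc[3]=2,scc[4]=3,scc[5]=1,scc[6]=0,scc[7]=3

step 1: low=(low[0]=0,low[1]=?,low[2]=1,low[3]=?,low[4]=2,low[5]=4,low[6]=5,low[7]=0); scc=(scc[0]=?,scc[1]=?,scc[2]=?,scc[3]=?,scc[4]=?,scc[5]=?,scc[6]=0,scc[7]=?)
step 2: low=(low[0]=0,low[1]=?,low[2]=1,low[3]=?,low[4]=2,low[5]=4,low[6]=5,low[7]=0); scc=(scc[0]=?,scc[1]=?,scc[2]=?,scc[3]=?,scc[4]=?,scc[5]=1,scc[6]=0,scc[7]=?)
step 3: low=(low[0]=0,low[1]=?,low[2]=1,low[3]=?,low[4]=2,low[5]=4,low[6]=5,low[7]=0); scc=(scc[0]=?,scc[1]=?,scc[2]=?,scc[3]=?,scc[4]=?,scc[5]=1,scc[6]=0,scc[7]=?)
step 4: low=(low[0]=0,low[1]=?,low[2]=1,low[3]=?,low[4]=0,low[5]=4,low[6]=5,low[7]=0); scc=(scc[0]=?,scc[1]=?,scc[2]=?,scc[3]=?,scc[4]=?,scc[5]=1,scc[6]=0,scc[7]=?)
step 5: low=(low[0]=0,low[1]=?,low[2]=0,low[3]=?,low[4]=0,low[5]=4,low[6]=5,low[7]=0); scc=(scc[0]=?,scc[1]=?,scc[2]=?,scc[3]=?,scc[4]=?,scc[5]=1,scc[6]=0,scc[7]=?)
step 6: low=(low[0]=0,low[1]=?,low[2]=0,low[3]=6,low[4]=0,low[5]=4,low[6]=5,low[7]=0); scc=(scc[0]=?,scc[1]=?,scc[2]=?,scc[3]=2,scc[4]=?,scc[5]=1,scc[6]=0,scc[7]=?)
step 7: low=(low[0]=0,low[1]=?,low[2]=0,low[3]=6,low[4]=0,low[5]=4,low[6]=5,low[7]=0); scc=(scc[0]=3,scc[1]=?,scc[2]=3,scc[3]=2,scc[4]=3,scc[5]=1,scc[6]=0,scc[7]=3)
step 8: low=(low[0]=0,low[1]=7,low[2]=0,low[3]=6,low[4]=0,low[5]=4,low[6]=5,low[7]=0); scc=(scc[0]=3,scc[1]=4,scc[2]=3,scc[3]=2,scc[4]=3,scc[5]=1,scc[6]=0,scc[7]=3)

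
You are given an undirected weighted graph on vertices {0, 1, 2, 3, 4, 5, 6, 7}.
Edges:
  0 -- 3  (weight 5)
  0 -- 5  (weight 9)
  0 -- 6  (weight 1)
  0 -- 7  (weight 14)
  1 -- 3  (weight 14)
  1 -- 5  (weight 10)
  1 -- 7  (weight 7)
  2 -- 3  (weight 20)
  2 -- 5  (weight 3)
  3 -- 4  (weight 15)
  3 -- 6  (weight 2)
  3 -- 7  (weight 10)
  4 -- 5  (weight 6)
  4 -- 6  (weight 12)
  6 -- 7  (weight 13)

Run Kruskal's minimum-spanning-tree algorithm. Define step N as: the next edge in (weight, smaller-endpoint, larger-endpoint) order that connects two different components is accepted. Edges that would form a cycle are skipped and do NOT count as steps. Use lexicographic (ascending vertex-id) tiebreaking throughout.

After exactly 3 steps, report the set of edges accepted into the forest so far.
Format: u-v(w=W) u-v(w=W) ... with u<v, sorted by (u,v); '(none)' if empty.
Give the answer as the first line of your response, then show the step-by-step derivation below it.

0-6(w=1) 2-5(w=3) 3-6(w=2)

step 1: add edge 0-6 (w=1); MST = {0-6(w=1)}
step 2: add edge 3-6 (w=2); MST = {0-6(w=1) 3-6(w=2)}
step 3: add edge 2-5 (w=3); MST = {0-6(w=1) 2-5(w=3) 3-6(w=2)}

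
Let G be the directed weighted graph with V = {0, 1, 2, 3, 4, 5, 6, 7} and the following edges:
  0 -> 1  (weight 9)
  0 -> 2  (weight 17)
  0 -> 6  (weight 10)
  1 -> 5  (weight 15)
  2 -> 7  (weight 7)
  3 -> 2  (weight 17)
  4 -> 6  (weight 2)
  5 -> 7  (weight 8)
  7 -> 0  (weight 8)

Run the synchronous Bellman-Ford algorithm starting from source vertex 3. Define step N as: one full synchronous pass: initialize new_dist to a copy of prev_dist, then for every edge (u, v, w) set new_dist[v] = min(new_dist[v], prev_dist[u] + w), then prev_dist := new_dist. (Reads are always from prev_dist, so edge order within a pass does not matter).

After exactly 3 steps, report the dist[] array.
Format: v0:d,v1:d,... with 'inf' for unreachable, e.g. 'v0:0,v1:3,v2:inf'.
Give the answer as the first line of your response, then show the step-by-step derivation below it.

v0:32,v1:inf,v2:17,v3:0,v4:inf,v5:inf,v6:inf,v7:24

step 1: dist = v0:inf,v1:inf,v2:17,v3:0,v4:inf,v5:inf,v6:inf,v7:inf
step 2: dist = v0:inf,v1:inf,v2:17,v3:0,v4:inf,v5:inf,v6:inf,v7:24
step 3: dist = v0:32,v1:inf,v2:17,v3:0,v4:inf,v5:inf,v6:inf,v7:24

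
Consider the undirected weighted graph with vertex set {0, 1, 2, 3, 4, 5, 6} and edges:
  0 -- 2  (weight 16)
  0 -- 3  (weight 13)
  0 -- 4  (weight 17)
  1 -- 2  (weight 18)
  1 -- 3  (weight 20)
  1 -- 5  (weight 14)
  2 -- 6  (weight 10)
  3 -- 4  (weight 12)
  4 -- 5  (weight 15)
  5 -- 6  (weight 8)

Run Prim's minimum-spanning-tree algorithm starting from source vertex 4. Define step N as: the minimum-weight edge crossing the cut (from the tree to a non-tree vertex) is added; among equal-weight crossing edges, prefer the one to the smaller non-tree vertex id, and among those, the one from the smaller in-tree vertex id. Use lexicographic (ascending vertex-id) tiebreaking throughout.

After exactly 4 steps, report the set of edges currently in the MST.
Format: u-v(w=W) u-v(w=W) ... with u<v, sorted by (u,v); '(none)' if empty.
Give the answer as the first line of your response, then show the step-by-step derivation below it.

0-3(w=13) 3-4(w=12) 4-5(w=15) 5-6(w=8)

step 1: add edge 3-4 (w=12); MST = {3-4(w=12)}
step 2: add edge 0-3 (w=13); MST = {0-3(w=13) 3-4(w=12)}
step 3: add edge 4-5 (w=15); MST = {0-3(w=13) 3-4(w=12) 4-5(w=15)}
step 4: add edge 5-6 (w=8); MST = {0-3(w=13) 3-4(w=12) 4-5(w=15) 5-6(w=8)}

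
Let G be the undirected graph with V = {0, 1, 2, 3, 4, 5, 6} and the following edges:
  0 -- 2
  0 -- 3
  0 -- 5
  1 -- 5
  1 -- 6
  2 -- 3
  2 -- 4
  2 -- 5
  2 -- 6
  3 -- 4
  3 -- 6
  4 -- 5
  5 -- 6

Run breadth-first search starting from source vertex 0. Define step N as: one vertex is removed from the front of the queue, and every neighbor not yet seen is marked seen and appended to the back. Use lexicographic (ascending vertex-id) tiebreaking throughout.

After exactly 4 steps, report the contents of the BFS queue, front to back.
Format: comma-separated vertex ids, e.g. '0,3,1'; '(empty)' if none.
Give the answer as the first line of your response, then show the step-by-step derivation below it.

4,6,1

step 1: dequeue 0; queue=[2,3,5]; order=0
step 2: dequeue 2; queue=[3,5,4,6]; order=0,2
step 3: dequeue 3; queue=[5,4,6]; order=0,2,3
step 4: dequeue 5; queue=[4,6,1]; order=0,2,3,5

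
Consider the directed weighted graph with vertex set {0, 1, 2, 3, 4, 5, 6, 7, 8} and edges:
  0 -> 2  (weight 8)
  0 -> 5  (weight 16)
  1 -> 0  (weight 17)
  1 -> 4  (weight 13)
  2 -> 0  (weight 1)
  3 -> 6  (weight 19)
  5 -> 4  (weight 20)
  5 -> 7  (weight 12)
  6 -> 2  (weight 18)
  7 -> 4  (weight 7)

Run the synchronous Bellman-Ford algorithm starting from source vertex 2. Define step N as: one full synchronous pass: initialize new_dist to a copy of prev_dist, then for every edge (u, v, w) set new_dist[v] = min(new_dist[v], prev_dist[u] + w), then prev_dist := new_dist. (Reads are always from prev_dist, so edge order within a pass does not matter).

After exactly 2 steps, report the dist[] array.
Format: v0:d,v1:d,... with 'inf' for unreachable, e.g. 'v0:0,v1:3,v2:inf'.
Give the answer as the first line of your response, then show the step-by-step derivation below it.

v0:1,v1:inf,v2:0,v3:inf,v4:inf,v5:17,v6:inf,v7:inf,v8:inf

step 1: dist = v0:1,v1:inf,v2:0,v3:inf,v4:inf,v5:inf,v6:inf,v7:inf,v8:inf
step 2: dist = v0:1,v1:inf,v2:0,v3:inf,v4:inf,v5:17,v6:inf,v7:inf,v8:inf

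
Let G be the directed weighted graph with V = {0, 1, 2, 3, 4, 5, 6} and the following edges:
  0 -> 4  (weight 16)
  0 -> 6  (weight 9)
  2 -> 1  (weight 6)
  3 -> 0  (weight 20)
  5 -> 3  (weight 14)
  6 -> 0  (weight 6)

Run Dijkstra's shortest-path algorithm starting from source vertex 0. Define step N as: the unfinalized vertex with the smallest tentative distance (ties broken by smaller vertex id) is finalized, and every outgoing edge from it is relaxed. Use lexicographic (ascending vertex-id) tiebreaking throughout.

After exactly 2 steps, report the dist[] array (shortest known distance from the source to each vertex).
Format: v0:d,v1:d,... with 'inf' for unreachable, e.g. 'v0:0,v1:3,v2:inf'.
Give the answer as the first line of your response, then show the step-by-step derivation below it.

v0:0,v1:inf,v2:inf,v3:inf,v4:16,v5:inf,v6:9

step 1: dist = v0:0,v1:inf,v2:inf,v3:inf,v4:16,v5:inf,v6:9
step 2: dist = v0:0,v1:inf,v2:inf,v3:inf,v4:16,v5:inf,v6:9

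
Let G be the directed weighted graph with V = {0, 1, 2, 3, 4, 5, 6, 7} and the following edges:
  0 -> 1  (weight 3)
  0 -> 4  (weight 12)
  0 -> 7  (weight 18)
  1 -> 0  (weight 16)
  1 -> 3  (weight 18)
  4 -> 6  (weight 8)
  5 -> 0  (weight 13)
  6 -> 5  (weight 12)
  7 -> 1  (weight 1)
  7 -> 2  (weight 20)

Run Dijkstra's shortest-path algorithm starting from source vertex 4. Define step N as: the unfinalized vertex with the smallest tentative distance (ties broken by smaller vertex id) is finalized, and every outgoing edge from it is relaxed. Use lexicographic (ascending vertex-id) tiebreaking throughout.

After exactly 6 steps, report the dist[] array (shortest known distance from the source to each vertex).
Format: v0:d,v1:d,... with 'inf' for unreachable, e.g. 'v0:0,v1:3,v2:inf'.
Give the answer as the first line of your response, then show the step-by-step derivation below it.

v0:33,v1:36,v2:71,v3:54,v4:0,v5:20,v6:8,v7:51

step 1: dist = v0:inf,v1:inf,v2:inf,v3:inf,v4:0,v5:inf,v6:8,v7:inf
step 2: dist = v0:inf,v1:inf,v2:inf,v3:inf,v4:0,v5:20,v6:8,v7:inf
step 3: dist = v0:33,v1:inf,v2:inf,v3:inf,v4:0,v5:20,v6:8,v7:inf
step 4: dist = v0:33,v1:36,v2:inf,v3:inf,v4:0,v5:20,v6:8,v7:51
step 5: dist = v0:33,v1:36,v2:inf,v3:54,v4:0,v5:20,v6:8,v7:51
step 6: dist = v0:33,v1:36,v2:71,v3:54,v4:0,v5:20,v6:8,v7:51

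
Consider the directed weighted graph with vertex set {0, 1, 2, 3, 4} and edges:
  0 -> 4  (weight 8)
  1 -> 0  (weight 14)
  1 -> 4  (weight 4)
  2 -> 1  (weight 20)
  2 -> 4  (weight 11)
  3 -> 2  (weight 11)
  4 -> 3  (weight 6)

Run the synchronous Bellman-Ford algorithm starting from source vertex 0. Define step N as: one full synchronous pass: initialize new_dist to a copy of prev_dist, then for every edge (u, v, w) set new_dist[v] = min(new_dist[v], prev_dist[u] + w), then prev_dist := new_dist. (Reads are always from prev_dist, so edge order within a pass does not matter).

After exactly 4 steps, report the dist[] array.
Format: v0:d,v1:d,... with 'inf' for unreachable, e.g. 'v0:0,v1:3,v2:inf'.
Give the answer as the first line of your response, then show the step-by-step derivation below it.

v0:0,v1:45,v2:25,v3:14,v4:8

step 1: dist = v0:0,v1:inf,v2:inf,v3:inf,v4:8
step 2: dist = v0:0,v1:inf,v2:inf,v3:14,v4:8
step 3: dist = v0:0,v1:inf,v2:25,v3:14,v4:8
step 4: dist = v0:0,v1:45,v2:25,v3:14,v4:8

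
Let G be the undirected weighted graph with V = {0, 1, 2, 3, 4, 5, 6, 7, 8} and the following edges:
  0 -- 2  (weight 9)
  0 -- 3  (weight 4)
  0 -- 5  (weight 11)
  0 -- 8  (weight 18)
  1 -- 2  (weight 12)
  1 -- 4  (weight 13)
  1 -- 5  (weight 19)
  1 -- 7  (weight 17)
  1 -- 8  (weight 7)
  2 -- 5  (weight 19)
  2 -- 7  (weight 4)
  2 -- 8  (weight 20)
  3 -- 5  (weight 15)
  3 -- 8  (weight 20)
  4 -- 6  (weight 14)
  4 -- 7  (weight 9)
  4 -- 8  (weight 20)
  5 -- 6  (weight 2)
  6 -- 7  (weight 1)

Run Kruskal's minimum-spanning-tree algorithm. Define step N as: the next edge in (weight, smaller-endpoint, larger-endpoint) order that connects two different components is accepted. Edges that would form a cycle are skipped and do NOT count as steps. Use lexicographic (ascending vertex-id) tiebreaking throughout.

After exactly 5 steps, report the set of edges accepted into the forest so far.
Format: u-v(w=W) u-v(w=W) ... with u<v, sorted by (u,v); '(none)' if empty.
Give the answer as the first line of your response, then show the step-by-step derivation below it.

0-3(w=4) 1-8(w=7) 2-7(w=4) 5-6(w=2) 6-7(w=1)

step 1: add edge 6-7 (w=1); MST = {6-7(w=1)}
step 2: add edge 5-6 (w=2); MST = {5-6(w=2) 6-7(w=1)}
step 3: add edge 0-3 (w=4); MST = {0-3(w=4) 5-6(w=2) 6-7(w=1)}
step 4: add edge 2-7 (w=4); MST = {0-3(w=4) 2-7(w=4) 5-6(w=2) 6-7(w=1)}
step 5: add edge 1-8 (w=7); MST = {0-3(w=4) 1-8(w=7) 2-7(w=4) 5-6(w=2) 6-7(w=1)}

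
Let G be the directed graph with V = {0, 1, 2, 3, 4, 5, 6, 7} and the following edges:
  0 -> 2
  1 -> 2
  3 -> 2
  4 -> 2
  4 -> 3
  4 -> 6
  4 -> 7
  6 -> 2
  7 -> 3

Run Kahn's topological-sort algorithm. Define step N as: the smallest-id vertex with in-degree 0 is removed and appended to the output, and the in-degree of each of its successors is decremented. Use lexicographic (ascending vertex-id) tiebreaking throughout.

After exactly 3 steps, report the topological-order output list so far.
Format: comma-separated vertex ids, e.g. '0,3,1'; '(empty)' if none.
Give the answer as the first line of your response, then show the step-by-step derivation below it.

0,1,4

step 1: output 0; order=[0]; indeg=(0,0,4,2,0,0,1,1)
step 2: output 1; order=[0,1]; indeg=(0,0,3,2,0,0,1,1)
step 3: output 4; order=[0,1,4]; indeg=(0,0,2,1,0,0,0,0)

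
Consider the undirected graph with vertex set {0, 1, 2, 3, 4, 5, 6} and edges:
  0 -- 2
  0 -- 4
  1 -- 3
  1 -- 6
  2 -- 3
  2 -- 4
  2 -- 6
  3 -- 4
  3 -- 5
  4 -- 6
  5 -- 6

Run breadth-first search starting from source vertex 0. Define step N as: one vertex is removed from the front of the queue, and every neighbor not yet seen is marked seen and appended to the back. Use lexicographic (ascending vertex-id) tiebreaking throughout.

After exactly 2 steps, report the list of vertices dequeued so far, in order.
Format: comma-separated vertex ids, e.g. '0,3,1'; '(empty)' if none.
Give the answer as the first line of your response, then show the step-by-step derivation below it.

0,2

step 1: dequeue 0; queue=[2,4]; order=0
step 2: dequeue 2; queue=[4,3,6]; order=0,2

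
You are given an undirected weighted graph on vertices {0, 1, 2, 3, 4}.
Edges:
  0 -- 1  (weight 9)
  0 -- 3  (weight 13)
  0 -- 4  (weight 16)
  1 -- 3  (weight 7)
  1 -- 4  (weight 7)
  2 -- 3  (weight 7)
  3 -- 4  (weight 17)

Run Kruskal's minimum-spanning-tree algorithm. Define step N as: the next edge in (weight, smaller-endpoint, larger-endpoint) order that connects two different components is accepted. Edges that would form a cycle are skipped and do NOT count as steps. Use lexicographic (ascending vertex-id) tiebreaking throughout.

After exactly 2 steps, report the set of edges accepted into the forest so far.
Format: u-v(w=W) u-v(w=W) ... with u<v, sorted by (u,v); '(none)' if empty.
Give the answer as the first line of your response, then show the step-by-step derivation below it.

1-3(w=7) 1-4(w=7)

step 1: add edge 1-3 (w=7); MST = {1-3(w=7)}
step 2: add edge 1-4 (w=7); MST = {1-3(w=7) 1-4(w=7)}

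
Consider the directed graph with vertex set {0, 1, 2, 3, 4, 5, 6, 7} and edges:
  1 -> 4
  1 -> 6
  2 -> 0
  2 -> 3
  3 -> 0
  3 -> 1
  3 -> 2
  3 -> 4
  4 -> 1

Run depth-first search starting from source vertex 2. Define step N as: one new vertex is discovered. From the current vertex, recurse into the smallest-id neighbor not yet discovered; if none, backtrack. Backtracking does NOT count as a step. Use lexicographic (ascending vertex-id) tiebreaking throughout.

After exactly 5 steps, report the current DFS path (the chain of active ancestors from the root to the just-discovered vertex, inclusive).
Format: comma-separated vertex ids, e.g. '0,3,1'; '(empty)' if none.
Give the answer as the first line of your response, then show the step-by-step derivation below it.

2,3,1,4

step 1: discover 2; path=2; order=2
step 2: discover 0; path=2>0; order=2,0
step 3: discover 3; path=2>3; order=2,0,3
step 4: discover 1; path=2>3>1; order=2,0,3,1
step 5: discover 4; path=2>3>1>4; order=2,0,3,1,4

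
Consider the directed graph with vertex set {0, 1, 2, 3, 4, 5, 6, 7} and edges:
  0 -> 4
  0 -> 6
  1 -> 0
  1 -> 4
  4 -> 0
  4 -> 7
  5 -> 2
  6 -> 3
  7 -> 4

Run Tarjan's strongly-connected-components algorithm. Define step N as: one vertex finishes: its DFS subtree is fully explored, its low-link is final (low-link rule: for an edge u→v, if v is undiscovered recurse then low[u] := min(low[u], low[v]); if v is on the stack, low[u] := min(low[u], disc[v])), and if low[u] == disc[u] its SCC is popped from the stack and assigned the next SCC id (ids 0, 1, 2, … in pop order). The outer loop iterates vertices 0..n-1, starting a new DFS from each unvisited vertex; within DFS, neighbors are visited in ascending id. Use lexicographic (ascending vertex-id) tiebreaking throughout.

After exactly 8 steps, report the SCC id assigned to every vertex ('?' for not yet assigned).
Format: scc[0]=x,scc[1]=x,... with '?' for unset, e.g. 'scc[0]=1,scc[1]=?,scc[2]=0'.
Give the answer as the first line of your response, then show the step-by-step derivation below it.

scc[0]=2,scc[1]=3,scc[2]=4,scc[3]=0,scc[4]=2,scc[5]=5,scc[6]=1,scc[7]=2

step 1: low=(low[0]=0,low[1]=?,low[2]=?,low[3]=?,low[4]=0,low[5]=?,low[6]=?,low[7]=1); scc=(scc[0]=?,scc[1]=?,scc[2]=?,scc[3]=?,scc[4]=?,scc[5]=?,scc[6]=?,scc[7]=?)
step 2: low=(low[0]=0,low[1]=?,low[2]=?,low[3]=?,low[4]=0,low[5]=?,low[6]=?,low[7]=1); scc=(scc[0]=?,scc[1]=?,scc[2]=?,scc[3]=?,scc[4]=?,scc[5]=?,scc[6]=?,scc[7]=?)
step 3: low=(low[0]=0,low[1]=?,low[2]=?,low[3]=4,low[4]=0,low[5]=?,low[6]=3,low[7]=1); scc=(scc[0]=?,scc[1]=?,scc[2]=?,scc[3]=0,scc[4]=?,scc[5]=?,scc[6]=?,scc[7]=?)
step 4: low=(low[0]=0,low[1]=?,low[2]=?,low[3]=4,low[4]=0,low[5]=?,low[6]=3,low[7]=1); scc=(scc[0]=?,scc[1]=?,scc[2]=?,scc[3]=0,scc[4]=?,scc[5]=?,scc[6]=1,scc[7]=?)
step 5: low=(low[0]=0,low[1]=?,low[2]=?,low[3]=4,low[4]=0,low[5]=?,low[6]=3,low[7]=1); scc=(scc[0]=2,scc[1]=?,scc[2]=?,scc[3]=0,scc[4]=2,scc[5]=?,scc[6]=1,scc[7]=2)
step 6: low=(low[0]=0,low[1]=5,low[2]=?,low[3]=4,low[4]=0,low[5]=?,low[6]=3,low[7]=1); scc=(scc[0]=2,scc[1]=3,scc[2]=?,scc[3]=0,scc[4]=2,scc[5]=?,scc[6]=1,scc[7]=2)
step 7: low=(low[0]=0,low[1]=5,low[2]=6,low[3]=4,low[4]=0,low[5]=?,low[6]=3,low[7]=1); scc=(scc[0]=2,scc[1]=3,scc[2]=4,scc[3]=0,scc[4]=2,scc[5]=?,scc[6]=1,scc[7]=2)
step 8: low=(low[0]=0,low[1]=5,low[2]=6,low[3]=4,low[4]=0,low[5]=7,low[6]=3,low[7]=1); scc=(scc[0]=2,scc[1]=3,scc[2]=4,scc[3]=0,scc[4]=2,scc[5]=5,scc[6]=1,scc[7]=2)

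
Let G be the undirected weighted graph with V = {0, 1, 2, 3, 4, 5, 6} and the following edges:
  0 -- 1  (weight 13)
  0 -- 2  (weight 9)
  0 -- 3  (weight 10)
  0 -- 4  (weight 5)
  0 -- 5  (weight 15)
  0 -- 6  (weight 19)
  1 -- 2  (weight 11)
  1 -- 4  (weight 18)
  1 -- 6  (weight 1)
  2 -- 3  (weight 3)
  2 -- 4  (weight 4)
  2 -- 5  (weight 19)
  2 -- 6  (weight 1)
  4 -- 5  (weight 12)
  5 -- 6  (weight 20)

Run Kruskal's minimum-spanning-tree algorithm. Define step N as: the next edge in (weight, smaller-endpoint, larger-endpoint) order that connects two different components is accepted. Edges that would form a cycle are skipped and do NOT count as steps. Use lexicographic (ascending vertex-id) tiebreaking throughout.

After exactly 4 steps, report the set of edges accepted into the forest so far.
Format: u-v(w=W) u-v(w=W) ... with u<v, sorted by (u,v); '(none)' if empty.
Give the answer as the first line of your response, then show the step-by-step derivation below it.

1-6(w=1) 2-3(w=3) 2-4(w=4) 2-6(w=1)

step 1: add edge 1-6 (w=1); MST = {1-6(w=1)}
step 2: add edge 2-6 (w=1); MST = {1-6(w=1) 2-6(w=1)}
step 3: add edge 2-3 (w=3); MST = {1-6(w=1) 2-3(w=3) 2-6(w=1)}
step 4: add edge 2-4 (w=4); MST = {1-6(w=1) 2-3(w=3) 2-4(w=4) 2-6(w=1)}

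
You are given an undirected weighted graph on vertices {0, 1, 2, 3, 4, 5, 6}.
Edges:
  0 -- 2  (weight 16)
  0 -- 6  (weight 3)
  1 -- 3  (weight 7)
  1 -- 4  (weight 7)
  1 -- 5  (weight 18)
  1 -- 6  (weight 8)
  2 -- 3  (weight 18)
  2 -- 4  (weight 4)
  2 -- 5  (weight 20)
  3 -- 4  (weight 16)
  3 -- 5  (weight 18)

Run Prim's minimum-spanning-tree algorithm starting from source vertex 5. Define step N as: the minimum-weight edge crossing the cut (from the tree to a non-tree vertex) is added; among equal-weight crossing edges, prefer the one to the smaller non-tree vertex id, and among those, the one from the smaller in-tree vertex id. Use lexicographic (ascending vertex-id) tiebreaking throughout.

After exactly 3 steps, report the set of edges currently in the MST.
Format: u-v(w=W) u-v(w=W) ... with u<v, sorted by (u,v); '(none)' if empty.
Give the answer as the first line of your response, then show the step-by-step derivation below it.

1-3(w=7) 1-4(w=7) 1-5(w=18)

step 1: add edge 1-5 (w=18); MST = {1-5(w=18)}
step 2: add edge 1-3 (w=7); MST = {1-3(w=7) 1-5(w=18)}
step 3: add edge 1-4 (w=7); MST = {1-3(w=7) 1-4(w=7) 1-5(w=18)}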